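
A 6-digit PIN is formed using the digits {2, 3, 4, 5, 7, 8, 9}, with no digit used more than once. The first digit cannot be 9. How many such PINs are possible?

The first digit has 7−1 = 6 choices (anything except 9).
The remaining 5 digits are filled from the other 6 symbols without repetition: 6 × 5 × 4 × 3 × 2 = 720.
Total: 6 × 720 = 4320.

4320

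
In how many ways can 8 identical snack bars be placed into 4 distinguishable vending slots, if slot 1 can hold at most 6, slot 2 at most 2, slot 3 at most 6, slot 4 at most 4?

Ignoring the caps, the number of non-negative solutions to x_1+…+x_4 = 8 is C(11,3) = 165.
Subtract solutions that violate a single cap (substitute x_i' = x_i − (cap_i+1)): x_1 ≥ 7 gives C(4,3) = 4; x_2 ≥ 3 gives C(8,3) = 56; x_3 ≥ 7 gives C(4,3) = 4; x_4 ≥ 5 gives C(6,3) = 20. Together 84.
Add back pairs where two caps are both exceeded: 0 + 0 + 0 + 0 + 1 + 0 = 1.
By inclusion–exclusion the count is 165 − 84 + 1 = 82.

82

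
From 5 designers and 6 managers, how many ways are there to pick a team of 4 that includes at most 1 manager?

Split by how many managers are chosen (0 through 1).
Sum: C(6,0)·C(5,4) + C(6,1)·C(5,3) = 5 + 60 = 65.

65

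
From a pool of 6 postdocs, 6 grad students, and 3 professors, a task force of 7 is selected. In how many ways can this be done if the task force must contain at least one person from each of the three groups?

Unrestricted: C(15,7) = 6435 ways to pick any 7 of the 15.
Subtract selections that omit an entire group: no postdocs → C(9,7) = 36; no grad students → C(9,7) = 36; no professors → C(12,7) = 792.
Add back selections omitting two groups (i.e. drawn from a single group): C(6,7) + C(6,7) + C(3,7) = 0.
By inclusion–exclusion: 6435 − 864 + 0 = 5571.

5571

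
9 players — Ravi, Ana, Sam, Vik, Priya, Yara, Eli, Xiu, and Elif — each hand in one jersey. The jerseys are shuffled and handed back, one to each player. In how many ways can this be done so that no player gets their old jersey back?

133496

Let Aᵢ be the assignments in which player i gets their old jersey. We want the size of the complement of A₁∪…∪A_9.
By inclusion–exclusion this is Σ_{j=0}^{9} (−1)^j C(9,j)·(9−j)!.
Computing: 362880 − 362880 + 181440 − 60480 + 15120 − 3024 + 504 − 72 + 9 − 1 = 133496.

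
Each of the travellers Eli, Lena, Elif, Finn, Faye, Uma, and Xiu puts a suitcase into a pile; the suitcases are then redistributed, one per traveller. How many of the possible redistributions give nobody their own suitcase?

1854

This is the derangement count D_7: permutations of 7 items with no fixed point.
By inclusion–exclusion this is Σ_{j=0}^{7} (−1)^j C(7,j)·(7−j)!.
Computing: 5040 − 5040 + 2520 − 840 + 210 − 42 + 7 − 1 = 1854.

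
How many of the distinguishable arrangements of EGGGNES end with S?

Fix S in the last position and arrange the remaining 6 letters.
Those 6 letters have E appearing twice and G appearing 3 times, giving (6)!/(3!·2!) = 60.

60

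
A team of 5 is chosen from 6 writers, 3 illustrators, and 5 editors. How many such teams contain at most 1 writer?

Split by how many writers are chosen (0 through 1).
Sum: C(6,0)·C(8,5) + C(6,1)·C(8,4) = 56 + 420 = 476.

476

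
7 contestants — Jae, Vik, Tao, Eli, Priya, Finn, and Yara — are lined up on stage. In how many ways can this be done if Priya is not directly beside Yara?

3600

There are 7! = 5040 arrangements in all. If Priya and Yara are adjacent, merging them into one block gives 2·(6)! = 1440 arrangements.
So 5040 − 1440 = 3600 arrangements keep them apart.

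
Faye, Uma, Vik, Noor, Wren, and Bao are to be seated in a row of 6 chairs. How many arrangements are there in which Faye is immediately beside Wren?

240

Glue Faye and Wren into one block (2 internal orders), leaving 5 units to arrange in a row.
That gives 2 × 5! = 2 × 120 = 240.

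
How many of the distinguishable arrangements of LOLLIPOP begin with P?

Fix P in the first position and arrange the remaining 7 letters.
Those 7 letters have L appearing 3 times and O appearing twice, giving (7)!/(3!·2!) = 420.

420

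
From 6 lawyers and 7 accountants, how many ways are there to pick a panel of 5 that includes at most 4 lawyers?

Split by how many lawyers are chosen (0 through 4).
Sum: C(6,0)·C(7,5) + C(6,1)·C(7,4) + C(6,2)·C(7,3) + C(6,3)·C(7,2) + C(6,4)·C(7,1) = 21 + 210 + 525 + 420 + 105 = 1281.

1281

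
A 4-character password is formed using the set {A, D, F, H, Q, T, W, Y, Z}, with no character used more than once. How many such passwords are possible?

With no repetition, fill the 4 characters in order: 9 choices, then 8, down to 6.
9 × 8 × 7 × 6 = 3024.

3024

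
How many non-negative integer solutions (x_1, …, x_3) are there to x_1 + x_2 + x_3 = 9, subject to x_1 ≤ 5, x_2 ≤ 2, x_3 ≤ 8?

Without the upper bounds there are C(11,2) = 55 ways to split 9 among 3 variables.
Subtract solutions that violate a single cap (substitute x_i' = x_i − (cap_i+1)): x_1 ≥ 6 gives C(5,2) = 10; x_2 ≥ 3 gives C(8,2) = 28; x_3 ≥ 9 gives C(2,2) = 1. Together 39.
Add back pairs where two caps are both exceeded: 1 + 0 + 0 = 1.
By inclusion–exclusion the count is 55 − 39 + 1 = 17.

17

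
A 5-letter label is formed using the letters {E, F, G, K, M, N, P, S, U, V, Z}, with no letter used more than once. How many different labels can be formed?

Choose and order 5 of the 11 symbols: the first letter has 11 options, the next 10, and so on down to 7.
That product is 11 × 10 × 9 × 8 × 7 = 55440.

55440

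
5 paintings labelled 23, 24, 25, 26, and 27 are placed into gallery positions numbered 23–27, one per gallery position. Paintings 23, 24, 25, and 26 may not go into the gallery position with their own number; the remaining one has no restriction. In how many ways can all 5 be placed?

Let Aᵢ (for 23 ≤ i ≤ 26) be the placements that put painting i in its forbidden gallery position. Any j of these fix j positions, leaving (5−j)! ways to fill the rest, and there are C(4,j) ways to pick which j.
By inclusion–exclusion, the number of valid placements is Σ_{j=0}^{4} (−1)^j C(4,j)·(5−j)!.
Computing: 120 − 96 + 36 − 8 + 1 = 53.

53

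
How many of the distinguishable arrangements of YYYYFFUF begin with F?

With the first slot taken by F, it remains to arrange the other 7 letters (YYYYFUF).
Those 7 letters have F appearing twice and Y appearing 4 times, giving (7)!/(4!·2!) = 105.

105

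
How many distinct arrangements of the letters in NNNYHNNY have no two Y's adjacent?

126

Total arrangements of NNNYHNNY: 8!/(5!·2!) = 168.
Arrangements with the Y's together: treat YY as one letter, giving (7)!/(5!) = 42.
Hence 168 − 42 = 126.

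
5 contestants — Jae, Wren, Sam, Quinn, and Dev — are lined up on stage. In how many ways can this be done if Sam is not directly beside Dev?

72

Of the 5! = 120 arrangements, those with Sam and Dev adjacent number 2 × 4! = 48 (treat the pair as a block with 2 internal orders).
So 120 − 48 = 72 arrangements keep them apart.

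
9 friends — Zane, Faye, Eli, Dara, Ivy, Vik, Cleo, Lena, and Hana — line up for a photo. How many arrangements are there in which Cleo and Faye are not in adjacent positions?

Of the 9! = 362880 arrangements, those with Cleo and Faye adjacent number 2 × 8! = 80640 (treat the pair as a block with 2 internal orders).
So 362880 − 80640 = 282240 arrangements keep them apart.

282240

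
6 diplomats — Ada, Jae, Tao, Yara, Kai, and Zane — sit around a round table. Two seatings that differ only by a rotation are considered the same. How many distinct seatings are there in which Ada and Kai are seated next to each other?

Glue Ada and Kai into a block (2 internal orders). Seating 5 units around a circle gives (4)! arrangements.
So 2 × (4)! = 2 × 24 = 48.

48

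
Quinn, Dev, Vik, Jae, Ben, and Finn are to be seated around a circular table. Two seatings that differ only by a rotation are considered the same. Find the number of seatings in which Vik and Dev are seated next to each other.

Glue Vik and Dev into a block (2 internal orders). Seating 5 units around a circle gives (4)! arrangements.
So 2 × (4)! = 2 × 24 = 48.

48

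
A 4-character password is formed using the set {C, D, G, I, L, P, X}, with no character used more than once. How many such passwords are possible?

With no repetition, fill the 4 characters in order: 7 choices, then 6, down to 4.
That product is 7 × 6 × 5 × 4 = 840.

840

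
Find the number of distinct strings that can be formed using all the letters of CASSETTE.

5040

The 8 letters of CASSETTE have repeats: E appearing twice, S appearing twice, and T appearing twice.
Dividing 8! = 40320 by 2!·2!·2! = 8 for the repeated letters gives 5040.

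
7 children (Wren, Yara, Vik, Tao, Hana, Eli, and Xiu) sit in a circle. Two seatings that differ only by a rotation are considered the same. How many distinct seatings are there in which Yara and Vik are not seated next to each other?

All circular seatings of 7 people number (6)! = 720.
Seatings with Yara beside Vik: treat them as a block with 2 internal orders, giving 2 × (5)! = 240.
Subtracting, 720 − 240 = 480.

480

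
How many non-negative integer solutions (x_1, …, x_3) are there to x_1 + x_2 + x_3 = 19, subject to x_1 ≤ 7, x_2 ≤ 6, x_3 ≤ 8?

Ignoring the caps, the number of non-negative solutions to x_1+…+x_3 = 19 is C(21,2) = 210.
Subtract solutions that violate a single cap (substitute x_i' = x_i − (cap_i+1)): x_1 ≥ 8 gives C(13,2) = 78; x_2 ≥ 7 gives C(14,2) = 91; x_3 ≥ 9 gives C(12,2) = 66. Together 235.
Add back pairs where two caps are both exceeded: 15 + 6 + 10 = 31.
By inclusion–exclusion the count is 210 − 235 + 31 = 6.

6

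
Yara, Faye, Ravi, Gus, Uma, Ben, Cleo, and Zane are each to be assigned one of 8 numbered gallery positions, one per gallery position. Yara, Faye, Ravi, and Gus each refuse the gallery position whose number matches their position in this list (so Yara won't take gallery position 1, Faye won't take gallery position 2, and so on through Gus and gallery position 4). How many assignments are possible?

24024

Let Aᵢ (for 1 ≤ i ≤ 4) be the placements that put person i in their forbidden gallery position. Any j of these fix j positions, leaving (8−j)! ways to fill the rest, and there are C(4,j) ways to pick which j.
By inclusion–exclusion, the number of valid placements is Σ_{j=0}^{4} (−1)^j C(4,j)·(8−j)!.
Computing: 40320 − 20160 + 4320 − 480 + 24 = 24024.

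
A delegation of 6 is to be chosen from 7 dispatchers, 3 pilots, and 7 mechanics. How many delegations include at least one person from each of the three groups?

With no constraint there are C(17,6) = 12376 possible selections.
Subtract selections that omit an entire group: no dispatchers → C(10,6) = 210; no pilots → C(14,6) = 3003; no mechanics → C(10,6) = 210.
Add back selections omitting two groups (i.e. drawn from a single group): C(7,6) + C(3,6) + C(7,6) = 14.
By inclusion–exclusion: 12376 − 3423 + 14 = 8967.

8967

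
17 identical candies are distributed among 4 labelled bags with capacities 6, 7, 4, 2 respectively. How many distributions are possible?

10

Without the upper bounds there are C(20,3) = 1140 ways to split 17 among 4 bags.
Subtract solutions that violate a single cap (substitute x_i' = x_i − (cap_i+1)): x_1 ≥ 7 gives C(13,3) = 286; x_2 ≥ 8 gives C(12,3) = 220; x_3 ≥ 5 gives C(15,3) = 455; x_4 ≥ 3 gives C(17,3) = 680. Together 1641.
Add back pairs where two caps are both exceeded: 10 + 56 + 120 + 35 + 84 + 220 = 525.
Subtract triples: 0 + 0 + 10 + 4 = 14.
By inclusion–exclusion the count is 1140 − 1641 + 525 − 14 = 10.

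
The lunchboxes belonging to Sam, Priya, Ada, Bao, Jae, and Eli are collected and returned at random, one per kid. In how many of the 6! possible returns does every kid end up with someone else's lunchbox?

Let Aᵢ be the assignments in which kid i gets their own lunchbox. We want the size of the complement of A₁∪…∪A_6.
By inclusion–exclusion this is Σ_{j=0}^{6} (−1)^j C(6,j)·(6−j)!.
Computing: 720 − 720 + 360 − 120 + 30 − 6 + 1 = 265.

265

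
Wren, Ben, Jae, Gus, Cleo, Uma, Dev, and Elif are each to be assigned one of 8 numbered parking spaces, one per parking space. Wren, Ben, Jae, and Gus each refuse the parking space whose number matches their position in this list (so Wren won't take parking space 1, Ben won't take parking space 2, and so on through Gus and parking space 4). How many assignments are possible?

24024

Let Aᵢ (for 1 ≤ i ≤ 4) be the placements that put person i in their forbidden parking space. Any j of these fix j positions, leaving (8−j)! ways to fill the rest, and there are C(4,j) ways to pick which j.
By inclusion–exclusion, the number of valid placements is Σ_{j=0}^{4} (−1)^j C(4,j)·(8−j)!.
Computing: 40320 − 20160 + 4320 − 480 + 24 = 24024.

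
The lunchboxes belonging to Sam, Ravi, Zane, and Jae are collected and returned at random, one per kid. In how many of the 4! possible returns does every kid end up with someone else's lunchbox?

Count assignments avoiding every fixed point. For any j of the 4 kids fixed to their own lunchbox, the other 4−j can be arranged in (4−j)! ways.
By inclusion–exclusion this is Σ_{j=0}^{4} (−1)^j C(4,j)·(4−j)!.
Computing: 24 − 24 + 12 − 4 + 1 = 9.

9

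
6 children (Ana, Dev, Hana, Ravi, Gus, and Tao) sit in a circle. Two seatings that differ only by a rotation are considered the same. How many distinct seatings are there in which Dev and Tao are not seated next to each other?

All circular seatings of 6 people number (5)! = 120.
Seatings with Dev beside Tao: treat them as a block with 2 internal orders, giving 2 × (4)! = 48.
Subtracting, 120 − 48 = 72.

72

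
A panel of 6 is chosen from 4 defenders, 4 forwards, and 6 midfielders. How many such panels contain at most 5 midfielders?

3002

Split by how many midfielders are chosen (0 through 5).
Sum: C(6,0)·C(8,6) + C(6,1)·C(8,5) + C(6,2)·C(8,4) + C(6,3)·C(8,3) + C(6,4)·C(8,2) + C(6,5)·C(8,1) = 28 + 336 + 1050 + 1120 + 420 + 48 = 3002.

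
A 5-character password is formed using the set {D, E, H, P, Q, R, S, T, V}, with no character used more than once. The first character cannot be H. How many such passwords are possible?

13440

The first character has 9−1 = 8 choices (anything except H).
The remaining 4 characters are filled from the other 8 symbols without repetition: 8 × 7 × 6 × 5 = 1680.
Total: 8 × 1680 = 13440.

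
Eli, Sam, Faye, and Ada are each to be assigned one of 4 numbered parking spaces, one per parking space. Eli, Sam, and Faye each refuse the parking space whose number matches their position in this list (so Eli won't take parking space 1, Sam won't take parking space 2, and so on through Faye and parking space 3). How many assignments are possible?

Let Aᵢ (for i ∈ {1, 2, 3}) be the placements that put person i in their forbidden parking space. Any j of these fix j positions, leaving (4−j)! ways to fill the rest, and there are C(3,j) ways to pick which j.
By inclusion–exclusion, the number of valid placements is Σ_{j=0}^{3} (−1)^j C(3,j)·(4−j)!.
Computing: 24 − 18 + 6 − 1 = 11.

11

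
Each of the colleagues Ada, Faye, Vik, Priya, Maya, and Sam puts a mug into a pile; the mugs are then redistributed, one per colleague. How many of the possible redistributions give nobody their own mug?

This is the derangement count D_6: permutations of 6 items with no fixed point.
By inclusion–exclusion this is Σ_{j=0}^{6} (−1)^j C(6,j)·(6−j)!.
Computing: 720 − 720 + 360 − 120 + 30 − 6 + 1 = 265.

265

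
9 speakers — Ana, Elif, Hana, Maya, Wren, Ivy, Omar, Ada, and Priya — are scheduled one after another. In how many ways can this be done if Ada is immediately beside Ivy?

Place the 7 others and the Ada-Ivy pair as 8 objects in a line; the pair has 2 internal arrangements.
That gives 2 × 8! = 2 × 40320 = 80640.

80640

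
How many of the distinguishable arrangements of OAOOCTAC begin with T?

210

Fix T in the first position and arrange the remaining 7 letters.
Those 7 letters have A appearing twice, C appearing twice, and O appearing 3 times, giving (7)!/(3!·2!·2!) = 210.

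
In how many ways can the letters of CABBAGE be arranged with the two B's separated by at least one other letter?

There are 7!/(2!·2!) = 1260 arrangements of CABBAGE in total.
Arrangements with the B's together: treat BB as one letter, giving (6)!/(2!) = 360.
Hence 1260 − 360 = 900.

900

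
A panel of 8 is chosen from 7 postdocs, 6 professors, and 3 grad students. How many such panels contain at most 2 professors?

3915

Split by how many professors are chosen (0 through 2).
Sum: C(6,0)·C(10,8) + C(6,1)·C(10,7) + C(6,2)·C(10,6) = 45 + 720 + 3150 = 3915.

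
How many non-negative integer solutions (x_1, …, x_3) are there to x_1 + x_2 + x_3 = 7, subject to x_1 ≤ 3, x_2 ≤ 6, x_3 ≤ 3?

Ignoring the caps, the number of non-negative solutions to x_1+…+x_3 = 7 is C(9,2) = 36.
Subtract solutions that violate a single cap (substitute x_i' = x_i − (cap_i+1)): x_1 ≥ 4 gives C(5,2) = 10; x_2 ≥ 7 gives C(2,2) = 1; x_3 ≥ 4 gives C(5,2) = 10. Together 21.
No two caps can be exceeded simultaneously, so the pair terms are all 0.
By inclusion–exclusion the count is 36 − 21 + 0 = 15.

15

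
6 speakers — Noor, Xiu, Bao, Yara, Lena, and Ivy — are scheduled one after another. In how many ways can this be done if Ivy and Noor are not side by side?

Of the 6! = 720 arrangements, those with Ivy and Noor adjacent number 2 × 5! = 240 (treat the pair as a block with 2 internal orders).
So 720 − 240 = 480 arrangements keep them apart.

480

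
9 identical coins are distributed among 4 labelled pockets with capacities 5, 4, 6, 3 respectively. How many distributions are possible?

100

Ignoring the caps, the number of non-negative solutions to x_1+…+x_4 = 9 is C(12,3) = 220.
Subtract solutions that violate a single cap (substitute x_i' = x_i − (cap_i+1)): x_1 ≥ 6 gives C(6,3) = 20; x_2 ≥ 5 gives C(7,3) = 35; x_3 ≥ 7 gives C(5,3) = 10; x_4 ≥ 4 gives C(8,3) = 56. Together 121.
Add back pairs where two caps are both exceeded: 0 + 0 + 0 + 0 + 1 + 0 = 1.
By inclusion–exclusion the count is 220 − 121 + 1 = 100.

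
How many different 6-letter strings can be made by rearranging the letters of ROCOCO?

60

Letter multiplicities in ROCOCO: C×2, O×3, R×1.
So there are 6! / (3!·2!) = 60 distinguishable arrangements.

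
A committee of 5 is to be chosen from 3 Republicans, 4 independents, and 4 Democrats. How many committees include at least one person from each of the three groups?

364

With no constraint there are C(11,5) = 462 possible selections.
Subtract selections that omit an entire group: no Republicans → C(8,5) = 56; no independents → C(7,5) = 21; no Democrats → C(7,5) = 21.
Add back selections omitting two groups (i.e. drawn from a single group): C(3,5) + C(4,5) + C(4,5) = 0.
By inclusion–exclusion: 462 − 98 + 0 = 364.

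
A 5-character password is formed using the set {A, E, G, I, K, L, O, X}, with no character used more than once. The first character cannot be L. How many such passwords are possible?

The first character has 8−1 = 7 choices (anything except L).
The remaining 4 characters are filled from the other 7 symbols without repetition: 7 × 6 × 5 × 4 = 840.
Total: 7 × 840 = 5880.

5880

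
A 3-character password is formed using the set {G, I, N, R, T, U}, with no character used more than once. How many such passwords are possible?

Choose and order 3 of the 6 symbols: the first character has 6 options, the next 5, then 4.
6 × 5 × 4 = 120.

120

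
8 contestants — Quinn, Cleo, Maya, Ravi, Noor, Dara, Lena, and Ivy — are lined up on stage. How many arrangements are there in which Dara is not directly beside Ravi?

There are 8! = 40320 arrangements in all. If Dara and Ravi are adjacent, merging them into one block gives 2·(7)! = 10080 arrangements.
Complementary counting: 40320 − 10080 = 30240.

30240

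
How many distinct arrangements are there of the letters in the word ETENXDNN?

3360

The 8 letters of ETENXDNN have repeats: E appearing twice and N appearing 3 times.
The number of distinct arrangements is 8!/(3!·2!) = 40320/12 = 3360.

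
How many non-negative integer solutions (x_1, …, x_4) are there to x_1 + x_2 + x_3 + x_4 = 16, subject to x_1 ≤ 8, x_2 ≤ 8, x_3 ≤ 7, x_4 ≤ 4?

240

By stars and bars, unrestricted non-negative solutions to x_1+…+x_4 = 16 number C(16+3,3) = 969.
Subtract solutions that violate a single cap (substitute x_i' = x_i − (cap_i+1)): x_1 ≥ 9 gives C(10,3) = 120; x_2 ≥ 9 gives C(10,3) = 120; x_3 ≥ 8 gives C(11,3) = 165; x_4 ≥ 5 gives C(14,3) = 364. Together 769.
Add back pairs where two caps are both exceeded: 0 + 0 + 10 + 0 + 10 + 20 = 40.
By inclusion–exclusion the count is 969 − 769 + 40 = 240.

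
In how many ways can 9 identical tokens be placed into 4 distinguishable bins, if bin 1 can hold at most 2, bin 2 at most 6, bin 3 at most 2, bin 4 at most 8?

61

Without the upper bounds there are C(12,3) = 220 ways to split 9 among 4 bins.
Subtract solutions that violate a single cap (substitute x_i' = x_i − (cap_i+1)): x_1 ≥ 3 gives C(9,3) = 84; x_2 ≥ 7 gives C(5,3) = 10; x_3 ≥ 3 gives C(9,3) = 84; x_4 ≥ 9 gives C(3,3) = 1. Together 179.
Add back pairs where two caps are both exceeded: 0 + 20 + 0 + 0 + 0 + 0 = 20.
By inclusion–exclusion the count is 220 − 179 + 20 = 61.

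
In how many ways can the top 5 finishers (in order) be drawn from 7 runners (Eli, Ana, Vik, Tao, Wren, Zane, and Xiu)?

This is an ordered selection of 5 from 7: P(7,5).
That gives 7 × 6 × 5 × 4 × 3 = 2520.

2520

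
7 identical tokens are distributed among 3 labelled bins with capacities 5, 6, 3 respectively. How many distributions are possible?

22

Ignoring the caps, the number of non-negative solutions to x_1+…+x_3 = 7 is C(9,2) = 36.
Subtract solutions that violate a single cap (substitute x_i' = x_i − (cap_i+1)): x_1 ≥ 6 gives C(3,2) = 3; x_2 ≥ 7 gives C(2,2) = 1; x_3 ≥ 4 gives C(5,2) = 10. Together 14.
No two caps can be exceeded simultaneously, so the pair terms are all 0.
By inclusion–exclusion the count is 36 − 14 + 0 = 22.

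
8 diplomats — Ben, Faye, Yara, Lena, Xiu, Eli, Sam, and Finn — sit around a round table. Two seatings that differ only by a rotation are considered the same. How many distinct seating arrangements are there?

Around a circle, 8 distinct people have 8!/8 = (7)! = 5040 rotationally distinct seatings.

5040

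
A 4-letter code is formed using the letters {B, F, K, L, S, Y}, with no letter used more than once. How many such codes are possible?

Choose and order 4 of the 6 symbols: the first letter has 6 options, the next 5, then 4, 3.
6 × 5 × 4 × 3 = 360.

360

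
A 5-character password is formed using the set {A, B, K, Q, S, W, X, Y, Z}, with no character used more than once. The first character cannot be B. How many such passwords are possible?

13440

The first character has 9−1 = 8 choices (anything except B).
The remaining 4 characters are filled from the other 8 symbols without repetition: 8 × 7 × 6 × 5 = 1680.
Total: 8 × 1680 = 13440.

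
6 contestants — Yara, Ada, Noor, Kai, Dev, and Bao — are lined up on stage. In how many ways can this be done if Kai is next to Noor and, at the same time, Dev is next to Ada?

Treat {Kai,Noor} as one block (2 orders) and {Dev,Ada} as another (2 orders).
That leaves 4 units to arrange: 2 × 2 × 4! = 4 × 24 = 96.

96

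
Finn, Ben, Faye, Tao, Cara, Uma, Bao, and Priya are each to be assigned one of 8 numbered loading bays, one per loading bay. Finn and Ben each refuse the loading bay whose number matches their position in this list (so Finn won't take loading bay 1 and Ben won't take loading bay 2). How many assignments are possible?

30960

Let Aᵢ (for i ∈ {1, 2}) be the placements that put person i in their forbidden loading bay. Any j of these fix j positions, leaving (8−j)! ways to fill the rest, and there are C(2,j) ways to pick which j.
By inclusion–exclusion, the number of valid placements is Σ_{j=0}^{2} (−1)^j C(2,j)·(8−j)!.
Computing: 40320 − 10080 + 720 = 30960.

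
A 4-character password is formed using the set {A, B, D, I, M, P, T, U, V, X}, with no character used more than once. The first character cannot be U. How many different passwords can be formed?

The first character has 10−1 = 9 choices (anything except U).
The remaining 3 characters are filled from the other 9 symbols without repetition: 9 × 8 × 7 = 504.
Total: 9 × 504 = 4536.

4536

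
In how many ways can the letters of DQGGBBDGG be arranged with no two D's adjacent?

2940

Total arrangements of DQGGBBDGG: 9!/(4!·2!·2!) = 3780.
If the two D's are adjacent, glue them into one block, leaving 8 items to arrange: (8)!/(4!·2!) = 840 ways.
Subtracting, 3780 − 840 = 2940 arrangements keep the D's apart.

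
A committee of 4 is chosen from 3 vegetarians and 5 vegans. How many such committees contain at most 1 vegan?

Split by how many vegans are chosen (0 through 1).
Sum: C(5,0)·C(3,4) + C(5,1)·C(3,3) = 0 + 5 = 5.

5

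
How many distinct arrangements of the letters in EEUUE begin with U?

With the first slot taken by U, it remains to arrange the other 4 letters (EEUE).
Those 4 letters have E appearing 3 times, giving (4)!/(3!) = 4.

4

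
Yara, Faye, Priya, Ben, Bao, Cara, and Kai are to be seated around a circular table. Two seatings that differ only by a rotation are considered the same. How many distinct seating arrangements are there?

Seat Yara anywhere (absorbing the rotational symmetry), then permute the other 6: (6)! = 720.

720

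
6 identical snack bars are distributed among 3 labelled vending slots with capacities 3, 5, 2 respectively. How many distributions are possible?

Without the upper bounds there are C(8,2) = 28 ways to split 6 among 3 vending slots.
Subtract solutions that violate a single cap (substitute x_i' = x_i − (cap_i+1)): x_1 ≥ 4 gives C(4,2) = 6; x_2 ≥ 6 gives C(2,2) = 1; x_3 ≥ 3 gives C(5,2) = 10. Together 17.
No two caps can be exceeded simultaneously, so the pair terms are all 0.
By inclusion–exclusion the count is 28 − 17 + 0 = 11.

11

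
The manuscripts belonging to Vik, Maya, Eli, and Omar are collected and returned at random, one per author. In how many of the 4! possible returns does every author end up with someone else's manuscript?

9

Let Aᵢ be the assignments in which author i gets their own manuscript. We want the size of the complement of A₁∪…∪A_4.
By inclusion–exclusion this is Σ_{j=0}^{4} (−1)^j C(4,j)·(4−j)!.
Computing: 24 − 24 + 12 − 4 + 1 = 9.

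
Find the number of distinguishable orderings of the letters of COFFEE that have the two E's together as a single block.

Treat the 2 copies of E as a single block. The multiset to arrange is then {EE, C, F, F, O}, 5 items in all.
That gives (5)!/(2!) = 60 arrangements.

60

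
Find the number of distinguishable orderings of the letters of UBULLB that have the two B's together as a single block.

Treat the 2 copies of B as a single block. The multiset to arrange is then {BB, L, L, U, U}, 5 items in all.
That gives (5)!/(2!·2!) = 30 arrangements.

30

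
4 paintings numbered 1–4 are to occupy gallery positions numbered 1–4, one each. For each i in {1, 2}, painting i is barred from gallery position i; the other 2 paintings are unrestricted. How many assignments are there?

14

Let Aᵢ (for i ∈ {1, 2}) be the placements that put painting i in its forbidden gallery position. Any j of these fix j positions, leaving (4−j)! ways to fill the rest, and there are C(2,j) ways to pick which j.
By inclusion–exclusion, the number of valid placements is Σ_{j=0}^{2} (−1)^j C(2,j)·(4−j)!.
Computing: 24 − 12 + 2 = 14.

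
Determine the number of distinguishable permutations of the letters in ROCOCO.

60

The 6 letters of ROCOCO have repeats: C appearing twice and O appearing 3 times.
The number of distinct arrangements is 6!/(3!·2!) = 720/12 = 60.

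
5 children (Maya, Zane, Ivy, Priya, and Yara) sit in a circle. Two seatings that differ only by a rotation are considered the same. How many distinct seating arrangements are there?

24

Fix one person's seat to break rotational symmetry; the remaining 4 people can be arranged in (4)! = 24 ways.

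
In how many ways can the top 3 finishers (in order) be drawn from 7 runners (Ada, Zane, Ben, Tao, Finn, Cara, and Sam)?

210

This is an ordered selection of 3 from 7: P(7,3).
That gives 7 × 6 × 5 = 210.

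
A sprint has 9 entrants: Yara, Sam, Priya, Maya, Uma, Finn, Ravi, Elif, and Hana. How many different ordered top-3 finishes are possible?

504

This is an ordered selection of 3 from 9: P(9,3).
That gives 9 × 8 × 7 = 504.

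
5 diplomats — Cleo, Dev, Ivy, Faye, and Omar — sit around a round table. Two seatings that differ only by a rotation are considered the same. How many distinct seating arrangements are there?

24

Around a circle, 5 distinct people have 5!/5 = (4)! = 24 rotationally distinct seatings.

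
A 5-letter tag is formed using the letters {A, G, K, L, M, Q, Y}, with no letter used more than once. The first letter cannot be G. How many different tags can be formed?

The first letter has 7−1 = 6 choices (anything except G).
The remaining 4 letters are filled from the other 6 symbols without repetition: 6 × 5 × 4 × 3 = 360.
Total: 6 × 360 = 2160.

2160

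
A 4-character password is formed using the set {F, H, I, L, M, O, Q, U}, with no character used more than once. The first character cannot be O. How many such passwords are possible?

1470

The first character has 8−1 = 7 choices (anything except O).
The remaining 3 characters are filled from the other 7 symbols without repetition: 7 × 6 × 5 = 210.
Total: 7 × 210 = 1470.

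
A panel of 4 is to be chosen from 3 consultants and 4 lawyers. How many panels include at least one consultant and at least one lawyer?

34

Unrestricted: C(7,4) = 35 ways to pick any 4 of the 7.
Selections missing a whole group: no consultants → C(4,4) = 1; no lawyers → C(3,4) = 0.
Both groups omitted at once is impossible, so 35 − 1 = 34.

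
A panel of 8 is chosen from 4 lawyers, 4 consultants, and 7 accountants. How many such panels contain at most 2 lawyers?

Split by how many lawyers are chosen (0 through 2).
Sum: C(4,0)·C(11,8) + C(4,1)·C(11,7) + C(4,2)·C(11,6) = 165 + 1320 + 2772 = 4257.

4257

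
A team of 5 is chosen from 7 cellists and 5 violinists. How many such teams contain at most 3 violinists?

Split by how many violinists are chosen (0 through 3).
Sum: C(5,0)·C(7,5) + C(5,1)·C(7,4) + C(5,2)·C(7,3) + C(5,3)·C(7,2) = 21 + 175 + 350 + 210 = 756.

756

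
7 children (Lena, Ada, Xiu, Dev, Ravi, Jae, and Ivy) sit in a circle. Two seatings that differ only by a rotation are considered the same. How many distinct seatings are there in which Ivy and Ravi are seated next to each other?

Glue Ivy and Ravi into a block (2 internal orders). Seating 6 units around a circle gives (5)! arrangements.
So 2 × (5)! = 2 × 120 = 240.

240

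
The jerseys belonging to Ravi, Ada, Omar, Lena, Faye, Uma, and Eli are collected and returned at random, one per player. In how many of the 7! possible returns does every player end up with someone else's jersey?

1854

This is the derangement count D_7: permutations of 7 items with no fixed point.
By inclusion–exclusion this is Σ_{j=0}^{7} (−1)^j C(7,j)·(7−j)!.
Computing: 5040 − 5040 + 2520 − 840 + 210 − 42 + 7 − 1 = 1854.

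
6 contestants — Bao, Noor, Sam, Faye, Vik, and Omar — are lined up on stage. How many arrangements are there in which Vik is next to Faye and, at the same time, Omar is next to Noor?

96

Treat {Vik,Faye} as one block (2 orders) and {Omar,Noor} as another (2 orders).
That leaves 4 units to arrange: 2 × 2 × 4! = 4 × 24 = 96.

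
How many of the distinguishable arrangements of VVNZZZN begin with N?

With the first slot taken by N, it remains to arrange the other 6 letters (VVZZZN).
Those 6 letters have V appearing twice and Z appearing 3 times, giving (6)!/(3!·2!) = 60.

60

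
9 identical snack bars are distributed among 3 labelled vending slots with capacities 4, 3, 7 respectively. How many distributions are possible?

Without the upper bounds there are C(11,2) = 55 ways to split 9 among 3 vending slots.
Subtract solutions that violate a single cap (substitute x_i' = x_i − (cap_i+1)): x_1 ≥ 5 gives C(6,2) = 15; x_2 ≥ 4 gives C(7,2) = 21; x_3 ≥ 8 gives C(3,2) = 3. Together 39.
Add back pairs where two caps are both exceeded: 1 + 0 + 0 = 1.
By inclusion–exclusion the count is 55 − 39 + 1 = 17.

17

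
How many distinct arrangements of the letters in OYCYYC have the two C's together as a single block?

20

Treat the 2 copies of C as a single block. The multiset to arrange is then {CC, O, Y, Y, Y}, 5 items in all.
That gives (5)!/(3!) = 20 arrangements.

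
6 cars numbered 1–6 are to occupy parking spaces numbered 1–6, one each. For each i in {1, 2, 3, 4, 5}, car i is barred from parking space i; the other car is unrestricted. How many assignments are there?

309

Let Aᵢ (for 1 ≤ i ≤ 5) be the placements that put car i in its forbidden parking space. Any j of these fix j positions, leaving (6−j)! ways to fill the rest, and there are C(5,j) ways to pick which j.
By inclusion–exclusion, the number of valid placements is Σ_{j=0}^{5} (−1)^j C(5,j)·(6−j)!.
Computing: 720 − 600 + 240 − 60 + 10 − 1 = 309.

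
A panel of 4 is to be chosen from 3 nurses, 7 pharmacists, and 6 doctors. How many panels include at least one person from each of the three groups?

Total 4-person selections from all 16: C(16,4) = 1820.
Selections missing a whole group: no nurses → C(13,4) = 715; no pharmacists → C(9,4) = 126; no doctors → C(10,4) = 210.
Add back selections omitting two groups (i.e. drawn from a single group): C(3,4) + C(7,4) + C(6,4) = 50.
By inclusion–exclusion: 1820 − 1051 + 50 = 819.

819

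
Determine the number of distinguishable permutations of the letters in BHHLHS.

120

The 6 letters of BHHLHS have repeats: H appearing 3 times.
The number of distinct arrangements is 6!/(3!) = 720/6 = 120.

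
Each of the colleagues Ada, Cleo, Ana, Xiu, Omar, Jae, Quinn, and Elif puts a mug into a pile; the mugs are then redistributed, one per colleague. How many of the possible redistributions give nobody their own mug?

14833

Count assignments avoiding every fixed point. For any j of the 8 colleagues fixed to their own mug, the other 8−j can be arranged in (8−j)! ways.
By inclusion–exclusion this is Σ_{j=0}^{8} (−1)^j C(8,j)·(8−j)!.
Computing: 40320 − 40320 + 20160 − 6720 + 1680 − 336 + 56 − 8 + 1 = 14833.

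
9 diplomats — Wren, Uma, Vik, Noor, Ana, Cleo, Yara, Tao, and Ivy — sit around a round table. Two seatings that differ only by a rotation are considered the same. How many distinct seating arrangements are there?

40320

Around a circle, 9 distinct people have 9!/9 = (8)! = 40320 rotationally distinct seatings.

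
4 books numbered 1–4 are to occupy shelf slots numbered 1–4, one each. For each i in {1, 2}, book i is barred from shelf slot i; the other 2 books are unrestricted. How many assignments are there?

Let Aᵢ (for i ∈ {1, 2}) be the placements that put book i in its forbidden shelf slot. Any j of these fix j positions, leaving (4−j)! ways to fill the rest, and there are C(2,j) ways to pick which j.
By inclusion–exclusion, the number of valid placements is Σ_{j=0}^{2} (−1)^j C(2,j)·(4−j)!.
Computing: 24 − 12 + 2 = 14.

14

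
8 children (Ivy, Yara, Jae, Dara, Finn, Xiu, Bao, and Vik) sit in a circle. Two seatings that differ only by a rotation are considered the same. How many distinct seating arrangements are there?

5040

Around a circle, 8 distinct people have 8!/8 = (7)! = 5040 rotationally distinct seatings.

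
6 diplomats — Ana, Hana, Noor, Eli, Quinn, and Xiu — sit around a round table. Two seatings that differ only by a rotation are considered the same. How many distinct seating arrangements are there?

Seat Ana anywhere (absorbing the rotational symmetry), then permute the other 5: (5)! = 120.

120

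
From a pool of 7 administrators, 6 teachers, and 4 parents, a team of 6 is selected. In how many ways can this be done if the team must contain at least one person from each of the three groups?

With no constraint there are C(17,6) = 12376 possible selections.
Selections missing a whole group: no administrators → C(10,6) = 210; no teachers → C(11,6) = 462; no parents → C(13,6) = 1716.
Add back selections omitting two groups (i.e. drawn from a single group): C(7,6) + C(6,6) + C(4,6) = 8.
By inclusion–exclusion: 12376 − 2388 + 8 = 9996.

9996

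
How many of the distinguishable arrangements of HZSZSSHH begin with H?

Fix H in the first position and arrange the remaining 7 letters.
Those 7 letters have H appearing twice, S appearing 3 times, and Z appearing twice, giving (7)!/(3!·2!·2!) = 210.

210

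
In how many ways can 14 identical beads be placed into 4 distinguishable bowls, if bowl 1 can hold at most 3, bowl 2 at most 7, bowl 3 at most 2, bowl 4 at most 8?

By stars and bars, unrestricted non-negative solutions to x_1+…+x_4 = 14 number C(14+3,3) = 680.
Subtract solutions that violate a single cap (substitute x_i' = x_i − (cap_i+1)): x_1 ≥ 4 gives C(13,3) = 286; x_2 ≥ 8 gives C(9,3) = 84; x_3 ≥ 3 gives C(14,3) = 364; x_4 ≥ 9 gives C(8,3) = 56. Together 790.
Add back pairs where two caps are both exceeded: 10 + 120 + 4 + 20 + 0 + 10 = 164.
By inclusion–exclusion the count is 680 − 790 + 164 = 54.

54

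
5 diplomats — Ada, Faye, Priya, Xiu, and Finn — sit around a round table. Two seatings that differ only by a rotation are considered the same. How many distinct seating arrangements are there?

24

Seat Ada anywhere (absorbing the rotational symmetry), then permute the other 4: (4)! = 24.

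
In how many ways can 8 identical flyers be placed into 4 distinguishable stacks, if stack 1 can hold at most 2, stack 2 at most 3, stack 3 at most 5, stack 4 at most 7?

67

Ignoring the caps, the number of non-negative solutions to x_1+…+x_4 = 8 is C(11,3) = 165.
Subtract solutions that violate a single cap (substitute x_i' = x_i − (cap_i+1)): x_1 ≥ 3 gives C(8,3) = 56; x_2 ≥ 4 gives C(7,3) = 35; x_3 ≥ 6 gives C(5,3) = 10; x_4 ≥ 8 gives C(3,3) = 1. Together 102.
Add back pairs where two caps are both exceeded: 4 + 0 + 0 + 0 + 0 + 0 = 4.
By inclusion–exclusion the count is 165 − 102 + 4 = 67.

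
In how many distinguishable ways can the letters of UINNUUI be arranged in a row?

UINNUUI has 7 letters with I appearing twice, N appearing twice, and U appearing 3 times.
So there are 7! / (3!·2!·2!) = 210 distinguishable arrangements.

210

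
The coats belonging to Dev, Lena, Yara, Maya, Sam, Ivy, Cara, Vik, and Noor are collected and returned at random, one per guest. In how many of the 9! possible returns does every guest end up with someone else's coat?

133496

Count assignments avoiding every fixed point. For any j of the 9 guests fixed to their own coat, the other 9−j can be arranged in (9−j)! ways.
By inclusion–exclusion this is Σ_{j=0}^{9} (−1)^j C(9,j)·(9−j)!.
Computing: 362880 − 362880 + 181440 − 60480 + 15120 − 3024 + 504 − 72 + 9 − 1 = 133496.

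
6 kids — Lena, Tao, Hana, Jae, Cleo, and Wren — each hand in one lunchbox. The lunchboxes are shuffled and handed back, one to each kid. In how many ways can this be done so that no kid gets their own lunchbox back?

265

Let Aᵢ be the assignments in which kid i gets their own lunchbox. We want the size of the complement of A₁∪…∪A_6.
By inclusion–exclusion this is Σ_{j=0}^{6} (−1)^j C(6,j)·(6−j)!.
Computing: 720 − 720 + 360 − 120 + 30 − 6 + 1 = 265.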